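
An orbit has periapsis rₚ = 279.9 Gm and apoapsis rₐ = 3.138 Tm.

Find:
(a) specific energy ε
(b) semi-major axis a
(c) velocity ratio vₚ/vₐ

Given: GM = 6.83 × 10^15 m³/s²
rₚ = 279.9 Gm = 2.799 × 10^11 m
rₐ = 3.138 Tm = 3.138 × 10^12 m
GM = 6.83 × 10^15 m³/s²
a = (rₚ + rₐ)/2 = 1.70895 × 10^12 m
e = (rₐ − rₚ)/(rₐ + rₚ) = (2.8581 × 10^12) / (3.4179 × 10^12) = 0.836215
(a) 2a = 3.4179 × 10^12 m;  ε = −GM/(2a) = -1998.3 J/kg ≈ -1.998 kJ/kg
(b) a = 1.70895 × 10^12 m ≈ 1.709 Tm
(c) vₚ/vₐ = rₐ/rₚ (angular momentum) = (3.138 × 10^12) / (2.799 × 10^11) = 11.2111 ≈ 11.21

Final answer:
(a) specific energy ε = -1.998 kJ/kg
(b) semi-major axis a = 1.709 Tm
(c) velocity ratio vₚ/vₐ = 11.21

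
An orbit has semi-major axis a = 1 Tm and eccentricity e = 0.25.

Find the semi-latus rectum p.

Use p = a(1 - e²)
a = 1 Tm = 1 × 10^12 m
e = 0.25,  e² = 0.0625,  1 − e² = 0.9375
p = a(1 − e²) = 1 × 10^12 m × 0.9375 = 9.375 × 10^11 m ≈ 937.5 Gm

Final answer: p = 937.5 Gm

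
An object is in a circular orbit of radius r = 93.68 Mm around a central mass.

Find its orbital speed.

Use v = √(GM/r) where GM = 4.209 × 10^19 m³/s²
r = 93.68 Mm = 9.368 × 10^7 m
GM = 4.209 × 10^19 m³/s²
GM/r = (4.209 × 10^19) / (9.368 × 10^7) = 4.49295 × 10^11 m²/s²
v = √(GM/r) = 670295 m/s ≈ 670.3 km/s

Final answer: 670.3 km/s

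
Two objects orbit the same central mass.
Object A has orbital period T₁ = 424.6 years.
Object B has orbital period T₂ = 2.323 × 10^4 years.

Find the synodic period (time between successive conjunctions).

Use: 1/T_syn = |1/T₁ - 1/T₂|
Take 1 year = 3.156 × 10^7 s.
T₁ = 424.6 years = 1.34004 × 10^10 s
T₂ = 2.323 × 10^4 years = 7.33139 × 10^11 s
1/T₁ = 7.46248 × 10^-11 s⁻¹
1/T₂ = 1.364 × 10^-12 s⁻¹
|1/T₁ − 1/T₂| = 7.32608 × 10^-11 s⁻¹
T_syn = 1 / |1/T₁ − 1/T₂| = 1.36499 × 10^10 s ≈ 432.5 years

Final answer: T_syn = 432.5 years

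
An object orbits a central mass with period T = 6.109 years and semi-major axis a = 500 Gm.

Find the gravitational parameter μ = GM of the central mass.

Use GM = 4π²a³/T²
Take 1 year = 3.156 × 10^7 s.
T = 6.109 years = 1.928 × 10^8 s
a = 500 Gm = 5 × 10^11 m
a³ = 1.25 × 10^35 m³
T² = 3.71719 × 10^16 s²
GM = 4π² × (1.25 × 10^35) / (3.71719 × 10^16) = 1.32756 × 10^20 m³/s²
GM ≈ 1.328 × 10^20 m³/s²

Final answer: GM = 1.328 × 10^20 m³/s²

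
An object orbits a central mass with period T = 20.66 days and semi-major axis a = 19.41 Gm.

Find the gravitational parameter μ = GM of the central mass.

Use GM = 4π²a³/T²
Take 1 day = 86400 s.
T = 20.66 days = 1.78502 × 10^6 s
a = 19.41 Gm = 1.941 × 10^10 m
a³ = 7.31268 × 10^30 m³
T² = 3.18631 × 10^12 s²
GM = 4π² × (7.31268 × 10^30) / (3.18631 × 10^12) = 9.06042 × 10^19 m³/s²
GM ≈ 9.06 × 10^19 m³/s²

Final answer: GM = 9.06 × 10^19 m³/s²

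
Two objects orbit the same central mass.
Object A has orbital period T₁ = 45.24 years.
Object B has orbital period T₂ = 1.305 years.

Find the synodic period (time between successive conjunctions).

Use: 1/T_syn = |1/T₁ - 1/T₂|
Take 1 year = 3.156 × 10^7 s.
T₁ = 45.24 years = 1.42777 × 10^9 s
T₂ = 1.305 years = 4.11858 × 10^7 s
1/T₁ = 7.00391 × 10^-10 s⁻¹
1/T₂ = 2.42802 × 10^-8 s⁻¹
|1/T₁ − 1/T₂| = 2.35798 × 10^-8 s⁻¹
T_syn = 1 / |1/T₁ − 1/T₂| = 4.24091 × 10^7 s ≈ 1.344 years

Final answer: T_syn = 1.344 years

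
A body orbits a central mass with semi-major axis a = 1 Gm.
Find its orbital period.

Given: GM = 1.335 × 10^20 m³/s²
a = 1 Gm = 1 × 10^9 m
GM = 1.335 × 10^20 m³/s²
a³ = 1 × 10^27 m³
T = 2π √(a³/GM) = 2π √((1 × 10^27) / (1.335 × 10^20)) = 2π × 2736.9 s
T = 17196.5 s ≈ 4.777 hours

Final answer: 4.777 hours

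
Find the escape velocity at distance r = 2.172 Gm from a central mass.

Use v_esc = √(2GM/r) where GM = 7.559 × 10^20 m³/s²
r = 2.172 Gm = 2.172 × 10^9 m
GM = 7.559 × 10^20 m³/s²
2GM/r = 2 × (7.559 × 10^20) / (2.172 × 10^9) = 6.96041 × 10^11 m²/s²
v_esc = √(2GM/r) = 834290 m/s ≈ 834.3 km/s

Final answer: 834.3 km/s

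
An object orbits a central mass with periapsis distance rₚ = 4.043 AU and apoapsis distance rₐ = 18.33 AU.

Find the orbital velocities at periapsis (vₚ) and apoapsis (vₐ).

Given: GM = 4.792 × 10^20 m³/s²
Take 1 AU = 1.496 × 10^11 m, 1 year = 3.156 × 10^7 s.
rₚ = 4.043 AU = 6.04833 × 10^11 m
rₐ = 18.33 AU = 2.74217 × 10^12 m
GM = 4.792 × 10^20 m³/s²
a = (rₚ + rₐ)/2 = 1.6735 × 10^12 m
Vis-viva: v² = GM (2/r − 1/a)
vₚ² = 4.792 × 10^20 × (3.3067 × 10^-12 − 5.9755 × 10^-13) = 1.29822 × 10^9 m²/s²
vₚ = 36030.9 m/s ≈ 7.601 AU/year
vₐ² = 4.792 × 10^20 × (7.2935 × 10^-13 − 5.9755 × 10^-13) = 6.31586 × 10^7 m²/s²
vₐ = 7947.24 m/s ≈ 1.677 AU/year

Final answer: vₚ = 7.601 AU/year, vₐ = 1.677 AU/year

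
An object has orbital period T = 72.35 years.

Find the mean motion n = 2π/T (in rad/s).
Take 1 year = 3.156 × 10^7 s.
T = 72.35 years = 2.28337 × 10^9 s
n = 2π / (2.28337 × 10^9 s) = 2.75172 × 10^-9 rad/s ≈ 2.752 × 10^-9 rad/s

Final answer: n = 2.752 × 10^-9 rad/s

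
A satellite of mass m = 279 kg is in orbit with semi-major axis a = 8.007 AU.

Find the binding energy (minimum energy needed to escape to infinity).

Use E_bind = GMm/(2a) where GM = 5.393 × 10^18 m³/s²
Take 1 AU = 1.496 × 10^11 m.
a = 8.007 AU = 1.19785 × 10^12 m
GM = 5.393 × 10^18 m³/s²
m = 279 kg
GMm = 5.393 × 10^18 × 279 = 1.50465 × 10^21 m³·kg/s²
2a = 2.39569 × 10^12 m
E_bind = GMm/(2a) = 6.28063 × 10^8 J ≈ 628.1 MJ

Final answer: 628.1 MJ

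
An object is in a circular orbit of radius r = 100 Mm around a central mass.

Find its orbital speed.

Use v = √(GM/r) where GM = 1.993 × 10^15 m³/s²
r = 100 Mm = 1 × 10^8 m
GM = 1.993 × 10^15 m³/s²
GM/r = (1.993 × 10^15) / (1 × 10^8) = 1.993 × 10^7 m²/s²
v = √(GM/r) = 4464.3 m/s ≈ 4.464 km/s

Final answer: 4.464 km/s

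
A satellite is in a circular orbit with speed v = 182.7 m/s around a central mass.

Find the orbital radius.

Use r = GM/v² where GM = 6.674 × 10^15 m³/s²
v = 182.7 m/s
GM = 6.674 × 10^15 m³/s²
v² = 33379.3 m²/s²
r = GM/v² = (6.674 × 10^15) / 33379.3 = 1.99944 × 10^11 m ≈ 199.9 Gm

Final answer: 199.9 Gm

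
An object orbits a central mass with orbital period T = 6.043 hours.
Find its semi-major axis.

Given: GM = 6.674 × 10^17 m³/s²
T = 6.043 hours = 21754.8 s
GM = 6.674 × 10^17 m³/s²
Kepler's third law: a³ = GM T² / (4π²)
T² = 4.73271 × 10^8 s²
a³ = (6.674 × 10^17) × (4.73271 × 10^8) / (4π²) = 8.00086 × 10^24 m³
a = (a³)^(1/3) = 2.00007 × 10^8 m ≈ 200 Mm

Final answer: 200 Mm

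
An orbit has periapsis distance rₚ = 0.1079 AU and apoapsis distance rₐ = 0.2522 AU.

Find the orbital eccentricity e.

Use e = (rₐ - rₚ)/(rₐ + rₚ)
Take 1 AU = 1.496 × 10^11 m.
rₚ = 0.1079 AU = 1.61418 × 10^10 m
rₐ = 0.2522 AU = 3.77291 × 10^10 m
rₐ − rₚ = 2.15873 × 10^10 m
rₐ + rₚ = 5.3871 × 10^10 m
e = (rₐ − rₚ)/(rₐ + rₚ) = 0.400722

Final answer: e = 0.4007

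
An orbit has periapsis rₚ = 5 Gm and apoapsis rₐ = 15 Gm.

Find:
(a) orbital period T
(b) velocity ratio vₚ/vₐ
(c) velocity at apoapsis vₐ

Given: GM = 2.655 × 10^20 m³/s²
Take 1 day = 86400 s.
rₚ = 5 Gm = 5 × 10^9 m
rₐ = 15 Gm = 1.5 × 10^10 m
GM = 2.655 × 10^20 m³/s²
a = (rₚ + rₐ)/2 = 1 × 10^10 m
e = (rₐ − rₚ)/(rₐ + rₚ) = (1 × 10^10) / (2 × 10^10) = 0.5
(a) a³ = 1 × 10^30 m³;  T = 2π √(a³/GM) = 2π × 61371.6 s = 385609 s ≈ 4.463 days
(b) vₚ/vₐ = rₐ/rₚ (angular momentum) = (1.5 × 10^10) / (5 × 10^9) = 3 ≈ 3
(c) vₐ² = GM (2/rₐ − 1/a) = 2.655 × 10^20 × (1.33333 × 10^-10 − 1 × 10^-10) = 8.85 × 10^9 m²/s²;  vₐ = 94074.4 m/s ≈ 94.07 km/s

Final answer:
(a) orbital period T = 4.463 days
(b) velocity ratio vₚ/vₐ = 3
(c) velocity at apoapsis vₐ = 94.07 km/s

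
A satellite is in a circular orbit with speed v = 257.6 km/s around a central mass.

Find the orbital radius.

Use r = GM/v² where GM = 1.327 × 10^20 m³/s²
v = 257.6 km/s = 257600 m/s
GM = 1.327 × 10^20 m³/s²
v² = 6.63578 × 10^10 m²/s²
r = GM/v² = (1.327 × 10^20) / (6.63578 × 10^10) = 1.99977 × 10^9 m ≈ 2 Gm

Final answer: 2 Gm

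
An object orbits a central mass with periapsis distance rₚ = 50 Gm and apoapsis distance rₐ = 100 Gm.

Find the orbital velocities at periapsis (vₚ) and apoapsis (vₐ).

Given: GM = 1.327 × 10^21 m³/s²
rₚ = 50 Gm = 5 × 10^10 m
rₐ = 100 Gm = 1 × 10^11 m
GM = 1.327 × 10^21 m³/s²
a = (rₚ + rₐ)/2 = 7.5 × 10^10 m
Vis-viva: v² = GM (2/r − 1/a)
vₚ² = 1.327 × 10^21 × (4 × 10^-11 − 1.33333 × 10^-11) = 3.53867 × 10^10 m²/s²
vₚ = 188113 m/s ≈ 188.1 km/s
vₐ² = 1.327 × 10^21 × (2 × 10^-11 − 1.33333 × 10^-11) = 8.84667 × 10^9 m²/s²
vₐ = 94056.7 m/s ≈ 94.06 km/s

Final answer: vₚ = 188.1 km/s, vₐ = 94.06 km/s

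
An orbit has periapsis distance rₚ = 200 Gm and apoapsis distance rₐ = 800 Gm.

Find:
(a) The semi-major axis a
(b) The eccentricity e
rₚ = 200 Gm = 2 × 10^11 m
rₐ = 800 Gm = 8 × 10^11 m
(a) a = (rₚ + rₐ)/2 = 5 × 10^11 m ≈ 500 Gm
(b) e = (rₐ − rₚ)/(rₐ + rₚ) = (6 × 10^11) / (1 × 10^12) = 0.6

Final answer:
(a) a = 500 Gm
(b) e = 0.6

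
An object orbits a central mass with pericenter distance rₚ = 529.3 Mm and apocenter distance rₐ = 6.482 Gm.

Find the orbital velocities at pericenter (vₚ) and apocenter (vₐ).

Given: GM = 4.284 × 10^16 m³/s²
rₚ = 529.3 Mm = 5.293 × 10^8 m
rₐ = 6.482 Gm = 6.482 × 10^9 m
GM = 4.284 × 10^16 m³/s²
a = (rₚ + rₐ)/2 = 3.50565 × 10^9 m
Vis-viva: v² = GM (2/r − 1/a)
vₚ² = 4.284 × 10^16 × (3.77858 × 10^-9 − 2.85254 × 10^-10) = 1.49654 × 10^8 m²/s²
vₚ = 12233.3 m/s ≈ 12.23 km/s
vₐ² = 4.284 × 10^16 × (3.08547 × 10^-10 − 2.85254 × 10^-10) = 997870 m²/s²
vₐ = 998.934 m/s ≈ 998.9 m/s

Final answer: vₚ = 12.23 km/s, vₐ = 998.9 m/s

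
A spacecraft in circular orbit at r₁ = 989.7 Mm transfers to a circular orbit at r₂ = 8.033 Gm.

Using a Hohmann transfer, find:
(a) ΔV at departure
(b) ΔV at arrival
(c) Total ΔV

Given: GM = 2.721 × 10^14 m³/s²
r₁ = 989.7 Mm = 9.897 × 10^8 m
r₂ = 8.033 Gm = 8.033 × 10^9 m
GM = 2.721 × 10^14 m³/s²
Transfer ellipse: a_t = (r₁ + r₂)/2 = 4.51135 × 10^9 m
Circular speed at r₁: v₁ = √(GM/r₁) = 524.339 m/s
Transfer speed at r₁ (periapsis): v₁ₜ = √(GM(2/r₁ − 1/a_t)) = 699.678 m/s
(a) ΔV₁ = v₁ₜ − v₁ = 175.338 m/s ≈ 175.3 m/s
Circular speed at r₂: v₂ = √(GM/r₂) = 184.046 m/s
Transfer speed at r₂ (apoapsis): v₂ₜ = √(GM(2/r₂ − 1/a_t)) = 86.2033 m/s
(b) ΔV₂ = v₂ − v₂ₜ = 97.8423 m/s ≈ 97.84 m/s
(c) ΔV_total = ΔV₁ + ΔV₂ = 273.181 m/s ≈ 273.2 m/s

Final answer:
(a) ΔV₁ = 175.3 m/s
(b) ΔV₂ = 97.84 m/s
(c) ΔV_total = 273.2 m/s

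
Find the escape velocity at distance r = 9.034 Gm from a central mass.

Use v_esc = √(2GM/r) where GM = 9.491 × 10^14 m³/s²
r = 9.034 Gm = 9.034 × 10^9 m
GM = 9.491 × 10^14 m³/s²
2GM/r = 2 × (9.491 × 10^14) / (9.034 × 10^9) = 210117 m²/s²
v_esc = √(2GM/r) = 458.386 m/s ≈ 458.4 m/s

Final answer: 458.4 m/s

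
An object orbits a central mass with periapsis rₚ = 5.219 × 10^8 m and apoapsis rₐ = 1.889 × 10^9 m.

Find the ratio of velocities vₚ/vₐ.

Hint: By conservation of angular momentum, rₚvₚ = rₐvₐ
rₚ = 5.219 × 10^8 m
rₐ = 1.889 × 10^9 m
rₚvₚ = rₐvₐ  ⇒  vₚ/vₐ = rₐ/rₚ
vₚ/vₐ = (1.889 × 10^9) / (5.219 × 10^8) = 3.61947

Final answer: vₚ/vₐ = 3.619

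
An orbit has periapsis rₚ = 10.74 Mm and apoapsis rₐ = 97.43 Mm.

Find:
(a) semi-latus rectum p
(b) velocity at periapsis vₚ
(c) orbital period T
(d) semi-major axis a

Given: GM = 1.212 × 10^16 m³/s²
rₚ = 10.74 Mm = 1.074 × 10^7 m
rₐ = 97.43 Mm = 9.743 × 10^7 m
GM = 1.212 × 10^16 m³/s²
a = (rₚ + rₐ)/2 = 5.4085 × 10^7 m
e = (rₐ − rₚ)/(rₐ + rₚ) = (8.669 × 10^7) / (1.0817 × 10^8) = 0.801424
(a) 1 − e² = 0.35772;  p = a(1 − e²) = 5.4085 × 10^7 × 0.35772 = 1.93473 × 10^7 m ≈ 19.35 Mm
(b) vₚ² = GM (2/rₚ − 1/a) = 1.212 × 10^16 × (1.8622 × 10^-7 − 1.84894 × 10^-8) = 2.03289 × 10^9 m²/s²;  vₚ = 45087.6 m/s ≈ 45.09 km/s
(c) a³ = 1.58209 × 10^23 m³;  T = 2π √(a³/GM) = 2π × 3612.97 s = 22700.9 s ≈ 6.306 hours
(d) a = 5.4085 × 10^7 m ≈ 54.09 Mm

Final answer:
(a) semi-latus rectum p = 19.35 Mm
(b) velocity at periapsis vₚ = 45.09 km/s
(c) orbital period T = 6.306 hours
(d) semi-major axis a = 54.09 Mm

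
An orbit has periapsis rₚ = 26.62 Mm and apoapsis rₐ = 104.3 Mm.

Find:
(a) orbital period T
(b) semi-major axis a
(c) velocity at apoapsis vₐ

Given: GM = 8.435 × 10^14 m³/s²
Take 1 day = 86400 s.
rₚ = 26.62 Mm = 2.662 × 10^7 m
rₐ = 104.3 Mm = 1.043 × 10^8 m
GM = 8.435 × 10^14 m³/s²
a = (rₚ + rₐ)/2 = 6.546 × 10^7 m
e = (rₐ − rₚ)/(rₐ + rₚ) = (7.768 × 10^7) / (1.3092 × 10^8) = 0.593339
(a) a³ = 2.80497 × 10^23 m³;  T = 2π √(a³/GM) = 2π × 18235.7 s = 114578 s ≈ 1.326 days
(b) a = 6.546 × 10^7 m ≈ 65.46 Mm
(c) vₐ² = GM (2/rₐ − 1/a) = 8.435 × 10^14 × (1.91755 × 10^-8 − 1.52765 × 10^-8) = 3.28876 × 10^6 m²/s²;  vₐ = 1813.5 m/s ≈ 1.813 km/s

Final answer:
(a) orbital period T = 1.326 days
(b) semi-major axis a = 65.46 Mm
(c) velocity at apoapsis vₐ = 1.813 km/s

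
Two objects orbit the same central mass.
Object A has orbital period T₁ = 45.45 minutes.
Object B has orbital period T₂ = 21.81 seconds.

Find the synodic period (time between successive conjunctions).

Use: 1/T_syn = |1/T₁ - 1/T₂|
T₁ = 45.45 minutes = 2727 s
T₂ = 21.81 seconds
1/T₁ = 0.000366703 s⁻¹
1/T₂ = 0.0458505 s⁻¹
|1/T₁ − 1/T₂| = 0.0454838 s⁻¹
T_syn = 1 / |1/T₁ − 1/T₂| = 21.9858 s ≈ 21.99 seconds

Final answer: T_syn = 21.99 seconds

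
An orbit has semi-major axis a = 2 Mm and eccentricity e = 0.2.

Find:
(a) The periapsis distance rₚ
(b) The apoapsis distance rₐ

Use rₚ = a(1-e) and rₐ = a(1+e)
a = 2 Mm = 2 × 10^6 m
e = 0.2:  1 − e = 0.8,  1 + e = 1.2
(a) rₚ = a(1 − e) = 2 × 10^6 m × 0.8 = 1.6 × 10^6 m ≈ 1.6 Mm
(b) rₐ = a(1 + e) = 2 × 10^6 m × 1.2 = 2.4 × 10^6 m ≈ 2.4 Mm

Final answer:
(a) rₚ = 1.6 Mm
(b) rₐ = 2.4 Mm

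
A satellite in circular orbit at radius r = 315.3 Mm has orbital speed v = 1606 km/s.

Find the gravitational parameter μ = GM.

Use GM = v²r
r = 315.3 Mm = 3.153 × 10^8 m
v = 1606 km/s = 1.606 × 10^6 m/s
v² = 2.57924 × 10^12 m²/s²
GM = v²r = 2.57924 × 10^12 × 3.153 × 10^8 = 8.13233 × 10^20 m³/s²
GM ≈ 8.132 × 10^20 m³/s²

Final answer: GM = 8.132 × 10^20 m³/s²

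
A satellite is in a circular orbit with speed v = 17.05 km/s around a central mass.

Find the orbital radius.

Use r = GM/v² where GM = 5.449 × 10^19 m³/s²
v = 17.05 km/s = 17050 m/s
GM = 5.449 × 10^19 m³/s²
v² = 2.90702 × 10^8 m²/s²
r = GM/v² = (5.449 × 10^19) / (2.90702 × 10^8) = 1.87442 × 10^11 m ≈ 187.4 Gm

Final answer: 187.4 Gm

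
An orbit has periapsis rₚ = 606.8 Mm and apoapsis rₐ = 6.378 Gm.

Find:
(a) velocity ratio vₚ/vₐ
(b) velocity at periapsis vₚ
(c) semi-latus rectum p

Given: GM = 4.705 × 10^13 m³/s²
rₚ = 606.8 Mm = 6.068 × 10^8 m
rₐ = 6.378 Gm = 6.378 × 10^9 m
GM = 4.705 × 10^13 m³/s²
a = (rₚ + rₐ)/2 = 3.4924 × 10^9 m
e = (rₐ − rₚ)/(rₐ + rₚ) = (5.7712 × 10^9) / (6.9848 × 10^9) = 0.826251
(a) vₚ/vₐ = rₐ/rₚ (angular momentum) = (6.378 × 10^9) / (6.068 × 10^8) = 10.5109 ≈ 10.51
(b) vₚ² = GM (2/rₚ − 1/a) = 4.705 × 10^13 × (3.29598 × 10^-9 − 2.86336 × 10^-10) = 141604 m²/s²;  vₚ = 376.303 m/s ≈ 376.3 m/s
(c) 1 − e² = 0.317309;  p = a(1 − e²) = 3.4924 × 10^9 × 0.317309 = 1.10817 × 10^9 m ≈ 1.108 Gm

Final answer:
(a) velocity ratio vₚ/vₐ = 10.51
(b) velocity at periapsis vₚ = 376.3 m/s
(c) semi-latus rectum p = 1.108 Gm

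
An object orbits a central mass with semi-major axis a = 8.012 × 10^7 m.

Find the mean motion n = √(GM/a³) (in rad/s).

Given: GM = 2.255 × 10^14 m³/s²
a = 8.012 × 10^7 m
GM = 2.255 × 10^14 m³/s²
a³ = 5.14307 × 10^23 m³
GM/a³ = (2.255 × 10^14) / (5.14307 × 10^23) = 4.38454 × 10^-10 s⁻²
n = √(GM/a³) = 2.09393 × 10^-5 rad/s ≈ 2.094 × 10^-5 rad/s

Final answer: n = 2.094 × 10^-5 rad/s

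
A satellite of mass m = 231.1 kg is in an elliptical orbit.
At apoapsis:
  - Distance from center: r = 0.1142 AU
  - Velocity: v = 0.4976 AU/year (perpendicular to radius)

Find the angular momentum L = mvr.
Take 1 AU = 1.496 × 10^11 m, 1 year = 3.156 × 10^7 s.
r = 0.1142 AU = 1.70843 × 10^10 m
v = 0.4976 AU/year = 2358.71 m/s
vr = 2358.71 × 1.70843 × 10^10 = 4.0297 × 10^13 m²/s
L = m × vr = 231.1 × 4.0297 × 10^13 = 9.31264 × 10^15 kg·m²/s ≈ 9.313 × 10^15 kg·m²/s

Final answer: L = 9.313 × 10^15 kg·m²/s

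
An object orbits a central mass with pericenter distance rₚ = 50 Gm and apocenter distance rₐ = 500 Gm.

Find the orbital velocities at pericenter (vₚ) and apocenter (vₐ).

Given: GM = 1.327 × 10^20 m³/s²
rₚ = 50 Gm = 5 × 10^10 m
rₐ = 500 Gm = 5 × 10^11 m
GM = 1.327 × 10^20 m³/s²
a = (rₚ + rₐ)/2 = 2.75 × 10^11 m
Vis-viva: v² = GM (2/r − 1/a)
vₚ² = 1.327 × 10^20 × (4 × 10^-11 − 3.63636 × 10^-12) = 4.82545 × 10^9 m²/s²
vₚ = 69465.5 m/s ≈ 69.47 km/s
vₐ² = 1.327 × 10^20 × (4 × 10^-12 − 3.63636 × 10^-12) = 4.82545 × 10^7 m²/s²
vₐ = 6946.55 m/s ≈ 6.947 km/s

Final answer: vₚ = 69.47 km/s, vₐ = 6.947 km/s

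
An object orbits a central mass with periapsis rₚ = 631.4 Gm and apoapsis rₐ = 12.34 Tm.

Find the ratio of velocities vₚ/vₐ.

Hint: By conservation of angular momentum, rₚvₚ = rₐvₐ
rₚ = 631.4 Gm = 6.314 × 10^11 m
rₐ = 12.34 Tm = 1.234 × 10^13 m
rₚvₚ = rₐvₐ  ⇒  vₚ/vₐ = rₐ/rₚ
vₚ/vₐ = (1.234 × 10^13) / (6.314 × 10^11) = 19.5439

Final answer: vₚ/vₐ = 19.54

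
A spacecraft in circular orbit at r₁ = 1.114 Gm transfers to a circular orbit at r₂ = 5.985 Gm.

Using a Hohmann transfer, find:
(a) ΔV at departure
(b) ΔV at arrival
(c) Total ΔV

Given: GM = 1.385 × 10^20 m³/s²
r₁ = 1.114 Gm = 1.114 × 10^9 m
r₂ = 5.985 Gm = 5.985 × 10^9 m
GM = 1.385 × 10^20 m³/s²
Transfer ellipse: a_t = (r₁ + r₂)/2 = 3.5495 × 10^9 m
Circular speed at r₁: v₁ = √(GM/r₁) = 352600 m/s
Transfer speed at r₁ (periapsis): v₁ₜ = √(GM(2/r₁ − 1/a_t)) = 457858 m/s
(a) ΔV₁ = v₁ₜ − v₁ = 105258 m/s ≈ 105.3 km/s
Circular speed at r₂: v₂ = √(GM/r₂) = 152122 m/s
Transfer speed at r₂ (apoapsis): v₂ₜ = √(GM(2/r₂ − 1/a_t)) = 85222 m/s
(b) ΔV₂ = v₂ − v₂ₜ = 66900.3 m/s ≈ 66.9 km/s
(c) ΔV_total = ΔV₁ + ΔV₂ = 172158 m/s ≈ 172.2 km/s

Final answer:
(a) ΔV₁ = 105.3 km/s
(b) ΔV₂ = 66.9 km/s
(c) ΔV_total = 172.2 km/s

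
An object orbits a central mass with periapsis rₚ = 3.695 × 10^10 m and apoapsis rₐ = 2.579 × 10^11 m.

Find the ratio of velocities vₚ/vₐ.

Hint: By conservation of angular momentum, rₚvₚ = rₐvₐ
rₚ = 3.695 × 10^10 m
rₐ = 2.579 × 10^11 m
rₚvₚ = rₐvₐ  ⇒  vₚ/vₐ = rₐ/rₚ
vₚ/vₐ = (2.579 × 10^11) / (3.695 × 10^10) = 6.9797

Final answer: vₚ/vₐ = 6.98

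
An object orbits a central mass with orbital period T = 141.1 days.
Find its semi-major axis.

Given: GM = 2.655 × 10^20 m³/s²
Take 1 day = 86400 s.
T = 141.1 days = 1.2191 × 10^7 s
GM = 2.655 × 10^20 m³/s²
Kepler's third law: a³ = GM T² / (4π²)
T² = 1.48621 × 10^14 s²
a³ = (2.655 × 10^20) × (1.48621 × 10^14) / (4π²) = 9.99508 × 10^32 m³
a = (a³)^(1/3) = 9.99836 × 10^10 m ≈ 99.98 Gm

Final answer: 99.98 Gm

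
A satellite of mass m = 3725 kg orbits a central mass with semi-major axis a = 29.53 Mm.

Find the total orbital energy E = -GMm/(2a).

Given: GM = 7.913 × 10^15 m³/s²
a = 29.53 Mm = 2.953 × 10^7 m
GM = 7.913 × 10^15 m³/s²
2a = 5.906 × 10^7 m
GMm = 7.913 × 10^15 × 3725 = 2.94759 × 10^19 m³·kg/s²
E = −GMm/(2a) = -4.99084 × 10^11 J ≈ -499.1 GJ

Final answer: -499.1 GJ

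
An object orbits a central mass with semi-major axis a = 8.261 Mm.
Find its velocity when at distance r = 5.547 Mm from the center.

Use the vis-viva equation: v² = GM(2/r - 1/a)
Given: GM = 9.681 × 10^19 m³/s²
a = 8.261 Mm = 8.261 × 10^6 m
r = 5.547 Mm = 5.547 × 10^6 m
GM = 9.681 × 10^19 m³/s²
2/r − 1/a = 3.60555 × 10^-7 − 1.21051 × 10^-7 = 2.39505 × 10^-7 m⁻¹
v² = GM (2/r − 1/a) = 2.31864 × 10^13 m²/s²
v = 4.81523 × 10^6 m/s ≈ 4815 km/s

Final answer: 4815 km/s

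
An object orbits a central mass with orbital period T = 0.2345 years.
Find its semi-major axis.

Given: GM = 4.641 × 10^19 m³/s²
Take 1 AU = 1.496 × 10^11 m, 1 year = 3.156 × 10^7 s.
T = 0.2345 years = 7.40082 × 10^6 s
GM = 4.641 × 10^19 m³/s²
Kepler's third law: a³ = GM T² / (4π²)
T² = 5.47721 × 10^13 s²
a³ = (4.641 × 10^19) × (5.47721 × 10^13) / (4π²) = 6.4389 × 10^31 m³
a = (a³)^(1/3) = 4.00809 × 10^10 m ≈ 0.2679 AU

Final answer: 0.2679 AU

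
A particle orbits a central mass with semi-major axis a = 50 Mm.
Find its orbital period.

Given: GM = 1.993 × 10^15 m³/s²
a = 50 Mm = 5 × 10^7 m
GM = 1.993 × 10^15 m³/s²
a³ = 1.25 × 10^23 m³
T = 2π √(a³/GM) = 2π √((1.25 × 10^23) / (1.993 × 10^15)) = 2π × 7919.57 s
T = 49760.1 s ≈ 13.82 hours

Final answer: 13.82 hours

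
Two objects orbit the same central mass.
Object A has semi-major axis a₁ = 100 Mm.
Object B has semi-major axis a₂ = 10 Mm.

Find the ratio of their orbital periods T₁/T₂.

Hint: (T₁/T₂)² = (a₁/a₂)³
a₁ = 100 Mm = 1 × 10^8 m
a₂ = 10 Mm = 1 × 10^7 m
a₁/a₂ = 10
T₁/T₂ = (a₁/a₂)^(3/2) = (10)^1.5 = 31.6228

Final answer: T₁/T₂ = 31.62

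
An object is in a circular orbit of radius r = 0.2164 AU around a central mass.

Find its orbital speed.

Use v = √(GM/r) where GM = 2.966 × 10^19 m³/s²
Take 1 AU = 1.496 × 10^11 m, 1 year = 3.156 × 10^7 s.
r = 0.2164 AU = 3.23734 × 10^10 m
GM = 2.966 × 10^19 m³/s²
GM/r = (2.966 × 10^19) / (3.23734 × 10^10) = 9.16183 × 10^8 m²/s²
v = √(GM/r) = 30268.5 m/s ≈ 6.386 AU/year

Final answer: 6.386 AU/year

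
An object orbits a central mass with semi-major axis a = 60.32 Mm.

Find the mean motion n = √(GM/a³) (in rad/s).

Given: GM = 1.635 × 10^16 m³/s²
a = 60.32 Mm = 6.032 × 10^7 m
GM = 1.635 × 10^16 m³/s²
a³ = 2.19474 × 10^23 m³
GM/a³ = (1.635 × 10^16) / (2.19474 × 10^23) = 7.44961 × 10^-8 s⁻²
n = √(GM/a³) = 0.00027294 rad/s ≈ 0.0002729 rad/s

Final answer: n = 0.0002729 rad/s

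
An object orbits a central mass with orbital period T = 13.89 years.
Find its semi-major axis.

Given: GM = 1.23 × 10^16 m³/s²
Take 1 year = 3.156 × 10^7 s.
T = 13.89 years = 4.38368 × 10^8 s
GM = 1.23 × 10^16 m³/s²
Kepler's third law: a³ = GM T² / (4π²)
T² = 1.92167 × 10^17 s²
a³ = (1.23 × 10^16) × (1.92167 × 10^17) / (4π²) = 5.9872 × 10^31 m³
a = (a³)^(1/3) = 3.91208 × 10^10 m ≈ 39.12 Gm

Final answer: 39.12 Gm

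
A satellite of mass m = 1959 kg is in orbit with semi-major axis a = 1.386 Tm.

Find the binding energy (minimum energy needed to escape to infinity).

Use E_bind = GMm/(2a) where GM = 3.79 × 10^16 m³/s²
a = 1.386 Tm = 1.386 × 10^12 m
GM = 3.79 × 10^16 m³/s²
m = 1959 kg
GMm = 3.79 × 10^16 × 1959 = 7.42461 × 10^19 m³·kg/s²
2a = 2.772 × 10^12 m
E_bind = GMm/(2a) = 2.67843 × 10^7 J ≈ 26.78 MJ

Final answer: 26.78 MJ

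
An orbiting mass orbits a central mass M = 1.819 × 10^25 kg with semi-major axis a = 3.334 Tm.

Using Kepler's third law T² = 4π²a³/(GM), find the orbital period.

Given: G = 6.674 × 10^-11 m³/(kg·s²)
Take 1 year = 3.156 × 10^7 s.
M = 1.819 × 10^25 kg
GM = G × M = 6.674 × 10^-11 × 1.819 × 10^25 = 1.214 × 10^15 m³/s²
a = 3.334 Tm = 3.334 × 10^12 m
a³ = 3.70593 × 10^37 m³
T = 2π √(a³/GM) = 2π √((3.70593 × 10^37) / (1.214 × 10^15)) = 2π × 1.74719 × 10^11 s
T = 1.09779 × 10^12 s ≈ 3.478 × 10^4 years

Final answer: 3.478 × 10^4 years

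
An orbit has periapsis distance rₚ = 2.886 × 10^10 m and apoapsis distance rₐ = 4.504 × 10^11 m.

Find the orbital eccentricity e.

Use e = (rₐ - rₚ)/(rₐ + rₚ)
rₚ = 2.886 × 10^10 m
rₐ = 4.504 × 10^11 m
rₐ − rₚ = 4.2154 × 10^11 m
rₐ + rₚ = 4.7926 × 10^11 m
e = (rₐ − rₚ)/(rₐ + rₚ) = 0.879564

Final answer: e = 0.8796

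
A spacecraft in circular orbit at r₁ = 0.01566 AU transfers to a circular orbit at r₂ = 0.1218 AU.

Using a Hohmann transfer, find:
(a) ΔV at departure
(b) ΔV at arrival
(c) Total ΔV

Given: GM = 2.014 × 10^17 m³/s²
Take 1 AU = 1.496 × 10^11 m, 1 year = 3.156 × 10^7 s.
r₁ = 0.01566 AU = 2.34274 × 10^9 m
r₂ = 0.1218 AU = 1.82213 × 10^10 m
GM = 2.014 × 10^17 m³/s²
Transfer ellipse: a_t = (r₁ + r₂)/2 = 1.0282 × 10^10 m
Circular speed at r₁: v₁ = √(GM/r₁) = 9271.89 m/s
Transfer speed at r₁ (periapsis): v₁ₜ = √(GM(2/r₁ − 1/a_t)) = 12342.9 m/s
(a) ΔV₁ = v₁ₜ − v₁ = 3071.05 m/s ≈ 0.6479 AU/year
Circular speed at r₂: v₂ = √(GM/r₂) = 3324.61 m/s
Transfer speed at r₂ (apoapsis): v₂ₜ = √(GM(2/r₂ − 1/a_t)) = 1586.95 m/s
(b) ΔV₂ = v₂ − v₂ₜ = 1737.66 m/s ≈ 0.3666 AU/year
(c) ΔV_total = ΔV₁ + ΔV₂ = 4808.71 m/s ≈ 1.014 AU/year

Final answer:
(a) ΔV₁ = 0.6479 AU/year
(b) ΔV₂ = 0.3666 AU/year
(c) ΔV_total = 1.014 AU/year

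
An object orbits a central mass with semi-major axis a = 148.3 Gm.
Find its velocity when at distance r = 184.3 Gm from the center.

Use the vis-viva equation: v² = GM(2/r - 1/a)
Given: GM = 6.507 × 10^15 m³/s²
a = 148.3 Gm = 1.483 × 10^11 m
r = 184.3 Gm = 1.843 × 10^11 m
GM = 6.507 × 10^15 m³/s²
2/r − 1/a = 1.08519 × 10^-11 − 6.74309 × 10^-12 = 4.10878 × 10^-12 m⁻¹
v² = GM (2/r − 1/a) = 26735.9 m²/s²
v = 163.511 m/s ≈ 163.5 m/s

Final answer: 163.5 m/s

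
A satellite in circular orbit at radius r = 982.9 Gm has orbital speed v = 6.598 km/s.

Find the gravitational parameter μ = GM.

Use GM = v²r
r = 982.9 Gm = 9.829 × 10^11 m
v = 6.598 km/s = 6598 m/s
v² = 4.35336 × 10^7 m²/s²
GM = v²r = 4.35336 × 10^7 × 9.829 × 10^11 = 4.27892 × 10^19 m³/s²
GM ≈ 4.279 × 10^19 m³/s²

Final answer: GM = 4.279 × 10^19 m³/s²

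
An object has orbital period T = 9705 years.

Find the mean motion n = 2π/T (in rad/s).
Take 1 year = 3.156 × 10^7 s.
T = 9705 years = 3.0629 × 10^11 s
n = 2π / (3.0629 × 10^11 s) = 2.05139 × 10^-11 rad/s ≈ 2.051 × 10^-11 rad/s

Final answer: n = 2.051 × 10^-11 rad/s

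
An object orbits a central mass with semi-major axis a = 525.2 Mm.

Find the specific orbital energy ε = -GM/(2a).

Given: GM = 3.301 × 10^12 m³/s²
a = 525.2 Mm = 5.252 × 10^8 m
GM = 3.301 × 10^12 m³/s²
2a = 1.0504 × 10^9 m
ε = −GM/(2a) = -3142.61 J/kg ≈ -3.143 kJ/kg

Final answer: -3.143 kJ/kg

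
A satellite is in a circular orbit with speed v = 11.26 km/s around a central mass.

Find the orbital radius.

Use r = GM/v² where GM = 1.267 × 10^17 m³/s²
v = 11.26 km/s = 11260 m/s
GM = 1.267 × 10^17 m³/s²
v² = 1.26788 × 10^8 m²/s²
r = GM/v² = (1.267 × 10^17) / (1.26788 × 10^8) = 9.99309 × 10^8 m ≈ 999.3 Mm

Final answer: 999.3 Mm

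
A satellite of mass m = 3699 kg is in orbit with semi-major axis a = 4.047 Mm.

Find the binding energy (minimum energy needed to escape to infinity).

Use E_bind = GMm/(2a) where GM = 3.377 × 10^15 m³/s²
a = 4.047 Mm = 4.047 × 10^6 m
GM = 3.377 × 10^15 m³/s²
m = 3699 kg
GMm = 3.377 × 10^15 × 3699 = 1.24915 × 10^19 m³·kg/s²
2a = 8.094 × 10^6 m
E_bind = GMm/(2a) = 1.54331 × 10^12 J ≈ 1.543 TJ

Final answer: 1.543 TJ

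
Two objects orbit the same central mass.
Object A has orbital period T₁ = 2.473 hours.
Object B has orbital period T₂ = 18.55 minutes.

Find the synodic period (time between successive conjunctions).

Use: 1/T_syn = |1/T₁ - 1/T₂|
T₁ = 2.473 hours = 8902.8 s
T₂ = 18.55 minutes = 1113 s
1/T₁ = 0.000112324 s⁻¹
1/T₂ = 0.000898473 s⁻¹
|1/T₁ − 1/T₂| = 0.000786148 s⁻¹
T_syn = 1 / |1/T₁ − 1/T₂| = 1272.02 s ≈ 21.2 minutes

Final answer: T_syn = 21.2 minutes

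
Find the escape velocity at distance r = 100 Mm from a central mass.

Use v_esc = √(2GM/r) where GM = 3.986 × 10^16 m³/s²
r = 100 Mm = 1 × 10^8 m
GM = 3.986 × 10^16 m³/s²
2GM/r = 2 × (3.986 × 10^16) / (1 × 10^8) = 7.972 × 10^8 m²/s²
v_esc = √(2GM/r) = 28234.7 m/s ≈ 28.23 km/s

Final answer: 28.23 km/s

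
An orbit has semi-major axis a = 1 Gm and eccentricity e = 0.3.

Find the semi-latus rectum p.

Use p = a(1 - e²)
a = 1 Gm = 1 × 10^9 m
e = 0.3,  e² = 0.09,  1 − e² = 0.91
p = a(1 − e²) = 1 × 10^9 m × 0.91 = 9.1 × 10^8 m ≈ 910 Mm

Final answer: p = 910 Mm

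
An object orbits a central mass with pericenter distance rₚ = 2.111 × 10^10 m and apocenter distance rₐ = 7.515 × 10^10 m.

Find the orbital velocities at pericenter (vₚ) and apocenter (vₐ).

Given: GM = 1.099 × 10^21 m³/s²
rₚ = 2.111 × 10^10 m
rₐ = 7.515 × 10^10 m
GM = 1.099 × 10^21 m³/s²
a = (rₚ + rₐ)/2 = 4.813 × 10^10 m
Vis-viva: v² = GM (2/r − 1/a)
vₚ² = 1.099 × 10^21 × (9.47418 × 10^-11 − 2.07771 × 10^-11) = 8.12873 × 10^10 m²/s²
vₚ = 285109 m/s ≈ 285.1 km/s
vₐ² = 1.099 × 10^21 × (2.66134 × 10^-11 − 2.07771 × 10^-11) = 6.41418 × 10^9 m²/s²
vₐ = 80088.6 m/s ≈ 80.09 km/s

Final answer: vₚ = 285.1 km/s, vₐ = 80.09 km/s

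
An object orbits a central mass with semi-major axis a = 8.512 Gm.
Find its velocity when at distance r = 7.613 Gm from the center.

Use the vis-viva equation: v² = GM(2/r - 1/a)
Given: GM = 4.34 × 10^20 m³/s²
a = 8.512 Gm = 8.512 × 10^9 m
r = 7.613 Gm = 7.613 × 10^9 m
GM = 4.34 × 10^20 m³/s²
2/r − 1/a = 2.62709 × 10^-10 − 1.17481 × 10^-10 = 1.45227 × 10^-10 m⁻¹
v² = GM (2/r − 1/a) = 6.30287 × 10^10 m²/s²
v = 251055 m/s ≈ 251.1 km/s

Final answer: 251.1 km/s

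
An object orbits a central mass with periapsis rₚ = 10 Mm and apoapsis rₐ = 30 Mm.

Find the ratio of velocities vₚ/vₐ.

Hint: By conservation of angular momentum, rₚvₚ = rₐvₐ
rₚ = 10 Mm = 1 × 10^7 m
rₐ = 30 Mm = 3 × 10^7 m
rₚvₚ = rₐvₐ  ⇒  vₚ/vₐ = rₐ/rₚ
vₚ/vₐ = (3 × 10^7) / (1 × 10^7) = 3

Final answer: vₚ/vₐ = 3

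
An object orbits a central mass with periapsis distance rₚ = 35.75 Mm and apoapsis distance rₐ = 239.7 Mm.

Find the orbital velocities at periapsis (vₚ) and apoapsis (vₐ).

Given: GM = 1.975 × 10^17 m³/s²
rₚ = 35.75 Mm = 3.575 × 10^7 m
rₐ = 239.7 Mm = 2.397 × 10^8 m
GM = 1.975 × 10^17 m³/s²
a = (rₚ + rₐ)/2 = 1.37725 × 10^8 m
Vis-viva: v² = GM (2/r − 1/a)
vₚ² = 1.975 × 10^17 × (5.59441 × 10^-8 − 7.26085 × 10^-9) = 9.61493 × 10^9 m²/s²
vₚ = 98055.8 m/s ≈ 98.06 km/s
vₐ² = 1.975 × 10^17 × (8.34376 × 10^-9 − 7.26085 × 10^-9) = 2.13876 × 10^8 m²/s²
vₐ = 14624.5 m/s ≈ 14.62 km/s

Final answer: vₚ = 98.06 km/s, vₐ = 14.62 km/s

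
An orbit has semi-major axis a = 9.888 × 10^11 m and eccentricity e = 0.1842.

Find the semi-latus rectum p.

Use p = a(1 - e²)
a = 9.888 × 10^11 m
e = 0.1842,  e² = 0.0339296,  1 − e² = 0.96607
p = a(1 − e²) = 9.888 × 10^11 m × 0.96607 = 9.5525 × 10^11 m ≈ 9.553 × 10^11 m

Final answer: p = 9.553 × 10^11 m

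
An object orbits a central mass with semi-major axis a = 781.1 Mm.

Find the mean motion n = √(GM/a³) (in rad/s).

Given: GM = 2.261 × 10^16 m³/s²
a = 781.1 Mm = 7.811 × 10^8 m
GM = 2.261 × 10^16 m³/s²
a³ = 4.76563 × 10^26 m³
GM/a³ = (2.261 × 10^16) / (4.76563 × 10^26) = 4.74439 × 10^-11 s⁻²
n = √(GM/a³) = 6.88796 × 10^-6 rad/s ≈ 6.888 × 10^-6 rad/s

Final answer: n = 6.888 × 10^-6 rad/s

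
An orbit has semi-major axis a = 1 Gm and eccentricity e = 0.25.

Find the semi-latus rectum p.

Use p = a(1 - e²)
a = 1 Gm = 1 × 10^9 m
e = 0.25,  e² = 0.0625,  1 − e² = 0.9375
p = a(1 − e²) = 1 × 10^9 m × 0.9375 = 9.375 × 10^8 m ≈ 937.5 Mm

Final answer: p = 937.5 Mm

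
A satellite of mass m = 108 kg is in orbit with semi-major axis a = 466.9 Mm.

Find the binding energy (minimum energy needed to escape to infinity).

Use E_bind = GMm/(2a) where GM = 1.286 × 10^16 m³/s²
a = 466.9 Mm = 4.669 × 10^8 m
GM = 1.286 × 10^16 m³/s²
m = 108 kg
GMm = 1.286 × 10^16 × 108 = 1.38888 × 10^18 m³·kg/s²
2a = 9.338 × 10^8 m
E_bind = GMm/(2a) = 1.48734 × 10^9 J ≈ 1.487 GJ

Final answer: 1.487 GJ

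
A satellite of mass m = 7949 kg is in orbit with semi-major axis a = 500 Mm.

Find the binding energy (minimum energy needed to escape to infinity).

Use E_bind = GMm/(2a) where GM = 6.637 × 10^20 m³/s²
a = 500 Mm = 5 × 10^8 m
GM = 6.637 × 10^20 m³/s²
m = 7949 kg
GMm = 6.637 × 10^20 × 7949 = 5.27575 × 10^24 m³·kg/s²
2a = 1 × 10^9 m
E_bind = GMm/(2a) = 5.27575 × 10^15 J ≈ 5.276 PJ

Final answer: 5.276 PJ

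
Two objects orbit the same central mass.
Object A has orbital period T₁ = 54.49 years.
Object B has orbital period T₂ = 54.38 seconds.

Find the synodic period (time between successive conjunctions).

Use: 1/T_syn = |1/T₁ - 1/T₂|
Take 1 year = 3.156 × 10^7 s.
T₁ = 54.49 years = 1.7197 × 10^9 s
T₂ = 54.38 seconds
1/T₁ = 5.81495 × 10^-10 s⁻¹
1/T₂ = 0.0183891 s⁻¹
|1/T₁ − 1/T₂| = 0.0183891 s⁻¹
T_syn = 1 / |1/T₁ − 1/T₂| = 54.38 s ≈ 54.38 seconds

Final answer: T_syn = 54.38 seconds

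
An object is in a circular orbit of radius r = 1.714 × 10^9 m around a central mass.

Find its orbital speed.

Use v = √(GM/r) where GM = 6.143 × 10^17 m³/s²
r = 1.714 × 10^9 m
GM = 6.143 × 10^17 m³/s²
GM/r = (6.143 × 10^17) / (1.714 × 10^9) = 3.58401 × 10^8 m²/s²
v = √(GM/r) = 18931.5 m/s ≈ 18.93 km/s

Final answer: 18.93 km/s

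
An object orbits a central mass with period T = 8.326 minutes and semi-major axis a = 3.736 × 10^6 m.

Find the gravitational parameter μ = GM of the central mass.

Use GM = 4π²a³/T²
T = 8.326 minutes = 499.56 s
a = 3.736 × 10^6 m
a³ = 5.2146 × 10^19 m³
T² = 249560 s²
GM = 4π² × (5.2146 × 10^19) / 249560 = 8.24907 × 10^15 m³/s²
GM ≈ 8.249 × 10^15 m³/s²

Final answer: GM = 8.249 × 10^15 m³/s²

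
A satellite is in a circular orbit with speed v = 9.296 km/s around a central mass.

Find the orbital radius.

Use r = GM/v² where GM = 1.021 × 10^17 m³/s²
v = 9.296 km/s = 9296 m/s
GM = 1.021 × 10^17 m³/s²
v² = 8.64156 × 10^7 m²/s²
r = GM/v² = (1.021 × 10^17) / (8.64156 × 10^7) = 1.1815 × 10^9 m ≈ 1.181 Gm

Final answer: 1.181 Gm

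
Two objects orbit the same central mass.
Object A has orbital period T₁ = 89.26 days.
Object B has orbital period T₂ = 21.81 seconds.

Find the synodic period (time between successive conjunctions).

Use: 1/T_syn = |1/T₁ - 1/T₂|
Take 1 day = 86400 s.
T₁ = 89.26 days = 7.71206 × 10^6 s
T₂ = 21.81 seconds
1/T₁ = 1.29667 × 10^-7 s⁻¹
1/T₂ = 0.0458505 s⁻¹
|1/T₁ − 1/T₂| = 0.0458504 s⁻¹
T_syn = 1 / |1/T₁ − 1/T₂| = 21.8101 s ≈ 21.81 seconds

Final answer: T_syn = 21.81 seconds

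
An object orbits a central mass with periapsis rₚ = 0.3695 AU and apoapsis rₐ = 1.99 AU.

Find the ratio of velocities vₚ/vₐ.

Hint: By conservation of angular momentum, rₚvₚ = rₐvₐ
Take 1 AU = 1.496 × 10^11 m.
rₚ = 0.3695 AU = 5.52772 × 10^10 m
rₐ = 1.99 AU = 2.97704 × 10^11 m
rₚvₚ = rₐvₐ  ⇒  vₚ/vₐ = rₐ/rₚ
vₚ/vₐ = (2.97704 × 10^11) / (5.52772 × 10^10) = 5.38566

Final answer: vₚ/vₐ = 5.386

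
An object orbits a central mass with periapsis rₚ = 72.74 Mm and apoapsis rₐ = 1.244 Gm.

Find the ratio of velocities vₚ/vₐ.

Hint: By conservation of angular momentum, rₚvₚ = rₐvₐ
rₚ = 72.74 Mm = 7.274 × 10^7 m
rₐ = 1.244 Gm = 1.244 × 10^9 m
rₚvₚ = rₐvₐ  ⇒  vₚ/vₐ = rₐ/rₚ
vₚ/vₐ = (1.244 × 10^9) / (7.274 × 10^7) = 17.102

Final answer: vₚ/vₐ = 17.1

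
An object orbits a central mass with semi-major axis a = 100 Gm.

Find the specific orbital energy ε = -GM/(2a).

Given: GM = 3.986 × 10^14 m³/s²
a = 100 Gm = 1 × 10^11 m
GM = 3.986 × 10^14 m³/s²
2a = 2 × 10^11 m
ε = −GM/(2a) = -1993 J/kg ≈ -1.993 kJ/kg

Final answer: -1.993 kJ/kg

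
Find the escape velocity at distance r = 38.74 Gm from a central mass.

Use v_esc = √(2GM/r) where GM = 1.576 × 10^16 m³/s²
r = 38.74 Gm = 3.874 × 10^10 m
GM = 1.576 × 10^16 m³/s²
2GM/r = 2 × (1.576 × 10^16) / (3.874 × 10^10) = 813629 m²/s²
v_esc = √(2GM/r) = 902.014 m/s ≈ 902 m/s

Final answer: 902 m/s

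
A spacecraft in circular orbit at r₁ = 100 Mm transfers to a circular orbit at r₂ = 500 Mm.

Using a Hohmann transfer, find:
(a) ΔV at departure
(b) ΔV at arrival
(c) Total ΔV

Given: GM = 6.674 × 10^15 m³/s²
r₁ = 100 Mm = 1 × 10^8 m
r₂ = 500 Mm = 5 × 10^8 m
GM = 6.674 × 10^15 m³/s²
Transfer ellipse: a_t = (r₁ + r₂)/2 = 3 × 10^8 m
Circular speed at r₁: v₁ = √(GM/r₁) = 8169.46 m/s
Transfer speed at r₁ (periapsis): v₁ₜ = √(GM(2/r₁ − 1/a_t)) = 10546.7 m/s
(a) ΔV₁ = v₁ₜ − v₁ = 2377.27 m/s ≈ 2.377 km/s
Circular speed at r₂: v₂ = √(GM/r₂) = 3653.49 m/s
Transfer speed at r₂ (apoapsis): v₂ₜ = √(GM(2/r₂ − 1/a_t)) = 2109.34 m/s
(b) ΔV₂ = v₂ − v₂ₜ = 1544.15 m/s ≈ 1.544 km/s
(c) ΔV_total = ΔV₁ + ΔV₂ = 3921.41 m/s ≈ 3.921 km/s

Final answer:
(a) ΔV₁ = 2.377 km/s
(b) ΔV₂ = 1.544 km/s
(c) ΔV_total = 3.921 km/s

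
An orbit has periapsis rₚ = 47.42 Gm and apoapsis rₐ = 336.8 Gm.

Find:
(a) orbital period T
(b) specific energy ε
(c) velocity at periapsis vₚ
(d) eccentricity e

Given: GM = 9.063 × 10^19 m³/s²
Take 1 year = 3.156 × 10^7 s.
rₚ = 47.42 Gm = 4.742 × 10^10 m
rₐ = 336.8 Gm = 3.368 × 10^11 m
GM = 9.063 × 10^19 m³/s²
a = (rₚ + rₐ)/2 = 1.9211 × 10^11 m
e = (rₐ − rₚ)/(rₐ + rₚ) = (2.8938 × 10^11) / (3.8422 × 10^11) = 0.753162
(a) a³ = 7.09006 × 10^33 m³;  T = 2π √(a³/GM) = 2π × 8.84482 × 10^6 s = 5.55736 × 10^7 s ≈ 1.761 years
(b) 2a = 3.8422 × 10^11 m;  ε = −GM/(2a) = -2.3588 × 10^8 J/kg ≈ -235.9 MJ/kg
(c) vₚ² = GM (2/rₚ − 1/a) = 9.063 × 10^19 × (4.21763 × 10^-11 − 5.20535 × 10^-12) = 3.35068 × 10^9 m²/s²;  vₚ = 57885 m/s ≈ 57.89 km/s
(d) e = 0.753162 ≈ 0.7532

Final answer:
(a) orbital period T = 1.761 years
(b) specific energy ε = -235.9 MJ/kg
(c) velocity at periapsis vₚ = 57.89 km/s
(d) eccentricity e = 0.7532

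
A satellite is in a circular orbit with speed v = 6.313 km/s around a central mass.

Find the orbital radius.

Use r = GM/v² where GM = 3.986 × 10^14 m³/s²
v = 6.313 km/s = 6313 m/s
GM = 3.986 × 10^14 m³/s²
v² = 3.9854 × 10^7 m²/s²
r = GM/v² = (3.986 × 10^14) / (3.9854 × 10^7) = 1.00015 × 10^7 m ≈ 10 Mm

Final answer: 10 Mm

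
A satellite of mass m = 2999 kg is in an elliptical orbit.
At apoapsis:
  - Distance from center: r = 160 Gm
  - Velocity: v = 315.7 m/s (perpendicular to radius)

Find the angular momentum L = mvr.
r = 160 Gm = 1.6 × 10^11 m
v = 315.7 m/s
vr = 315.7 × 1.6 × 10^11 = 5.0512 × 10^13 m²/s
L = m × vr = 2999 × 5.0512 × 10^13 = 1.51485 × 10^17 kg·m²/s ≈ 1.515 × 10^17 kg·m²/s

Final answer: L = 1.515 × 10^17 kg·m²/s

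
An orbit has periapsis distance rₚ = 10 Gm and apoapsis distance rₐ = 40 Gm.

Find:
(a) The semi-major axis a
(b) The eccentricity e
rₚ = 10 Gm = 1 × 10^10 m
rₐ = 40 Gm = 4 × 10^10 m
(a) a = (rₚ + rₐ)/2 = 2.5 × 10^10 m ≈ 25 Gm
(b) e = (rₐ − rₚ)/(rₐ + rₚ) = (3 × 10^10) / (5 × 10^10) = 0.6

Final answer:
(a) a = 25 Gm
(b) e = 0.6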